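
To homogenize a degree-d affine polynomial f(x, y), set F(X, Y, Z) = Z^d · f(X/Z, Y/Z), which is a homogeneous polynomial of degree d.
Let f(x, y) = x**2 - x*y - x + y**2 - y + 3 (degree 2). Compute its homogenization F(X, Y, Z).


F(X, Y, Z) = X**2 - X*Y - X*Z + Y**2 - Y*Z + 3*Z**2

deg(f) = 2.
Substitute x = X/Z, y = Y/Z into f, then multiply by Z^2.
  monomial 1·x^2·y^0 ↦ 1·X^2·Y^0·Z^0.
  monomial -1·x^1·y^1 ↦ -1·X^1·Y^1·Z^0.
  monomial -1·x^1·y^0 ↦ -1·X^1·Y^0·Z^1.
  monomial 1·x^0·y^2 ↦ 1·X^0·Y^2·Z^0.
  monomial -1·x^0·y^1 ↦ -1·X^0·Y^1·Z^1.
  monomial 3·x^0·y^0 ↦ 3·X^0·Y^0·Z^2.
Collecting: F(X, Y, Z) = X**2 - X*Y - X*Z + Y**2 - Y*Z + 3*Z**2.


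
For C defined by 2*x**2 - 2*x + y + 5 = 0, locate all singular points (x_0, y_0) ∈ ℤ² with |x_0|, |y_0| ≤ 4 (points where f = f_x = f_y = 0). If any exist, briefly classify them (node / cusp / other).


No singular points in the scanned grid; C is smooth there.

Compute partial derivatives:
  f_x = 4*x - 2.
  f_y = 1.
f_y = 1 is a nonzero constant, so f_y never vanishes: no point (x, y) can satisfy f = f_x = f_y = 0. In particular no (x, y) ∈ {−4, ..., 4}² is singular; the curve is smooth.


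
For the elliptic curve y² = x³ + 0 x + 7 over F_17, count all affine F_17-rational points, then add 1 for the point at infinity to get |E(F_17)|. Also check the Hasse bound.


Affine points = {(1, 5), (1, 12), (2, 7), (2, 10), (3, 0), (5, 8), (5, 9), (6, 6), (6, 11), (8, 3), (8, 14), (10, 2), (10, 15), (12, 1), (12, 16), (15, 4), (15, 13)}; affine count = 17; |E(F_17)| = 18.

Discriminant check: Δ ∝ 4a³ + 27b² = 4·0³ + 27·7² = 4·0 + 27·49 ≡ 14 (mod 17). Nonzero ⇒ E is nonsingular.
For each x ∈ F_17, compute rhs = x³ + 0·x + 7 mod 17, then count y ∈ F_17 with y² ≡ rhs.
  x = 0: rhs = 7, matching y values: none (0 points).
  x = 1: rhs = 8, matching y values: 5, 12 (2 points).
  x = 2: rhs = 15, matching y values: 7, 10 (2 points).
  x = 3: rhs = 0, matching y values: 0 (1 points).
  x = 4: rhs = 3, matching y values: none (0 points).
  x = 5: rhs = 13, matching y values: 8, 9 (2 points).
  x = 6: rhs = 2, matching y values: 6, 11 (2 points).
  x = 7: rhs = 10, matching y values: none (0 points).
  x = 8: rhs = 9, matching y values: 3, 14 (2 points).
  x = 9: rhs = 5, matching y values: none (0 points).
  x = 10: rhs = 4, matching y values: 2, 15 (2 points).
  x = 11: rhs = 12, matching y values: none (0 points).
  x = 12: rhs = 1, matching y values: 1, 16 (2 points).
  x = 13: rhs = 11, matching y values: none (0 points).
  x = 14: rhs = 14, matching y values: none (0 points).
  x = 15: rhs = 16, matching y values: 4, 13 (2 points).
  x = 16: rhs = 6, matching y values: none (0 points).
Total affine count: 17.
Full point count |E(F_17)| = 17 + 1 = 18.
Hasse bound: |18 − (17+1)| = |0| = 0 ≤ 2√17 ≈ 8.2462 ✓.


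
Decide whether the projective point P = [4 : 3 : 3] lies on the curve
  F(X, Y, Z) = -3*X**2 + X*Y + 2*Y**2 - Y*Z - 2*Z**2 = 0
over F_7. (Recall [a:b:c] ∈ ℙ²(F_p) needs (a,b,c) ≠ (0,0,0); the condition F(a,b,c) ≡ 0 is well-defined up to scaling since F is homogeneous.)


F(4,3,3) ≡ 4 (mod 7); P is NOT on the curve.

Evaluate F(4, 3, 3) term-by-term (mod 7).
  -3*X**2 ↦ -3·16·1·1 = -48
  X*Y ↦ 1·4·3·1 = 12
  2*Y**2 ↦ 2·1·9·1 = 18
  -Y*Z ↦ -1·1·3·3 = -9
  -2*Z**2 ↦ -2·1·1·9 = -18
Sum: F(4, 3, 3) = (-48) + (12) + (18) + (-9) + (-18) = -45.
Reducing mod 7: -45 ≡ 4 (mod 7).
Since F(a, b, c) ≡ 4 ≠ 0 (mod 7), P does NOT lie on the curve.


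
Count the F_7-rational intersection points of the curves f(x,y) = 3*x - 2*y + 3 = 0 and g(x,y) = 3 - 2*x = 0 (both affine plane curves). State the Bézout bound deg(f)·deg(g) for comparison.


Common zeros: {(5, 2)}; count = 1; Bézout bound = 1.

deg(f) = 1, deg(g) = 1, so Bézout bound = 1.
Scan x ∈ F_7. For each x, list the y ∈ F_7 with f(x, y) ≡ 0 and those with g(x, y) ≡ 0 (mod 7); the common zeros in that column are the intersection.
  x = 0: f ≡ 0 at y ∈ {5}; g ≡ 0 at y ∈ ∅; common: ∅.
  x = 1: f ≡ 0 at y ∈ {3}; g ≡ 0 at y ∈ ∅; common: ∅.
  x = 2: f ≡ 0 at y ∈ {1}; g ≡ 0 at y ∈ ∅; common: ∅.
  x = 3: f ≡ 0 at y ∈ {6}; g ≡ 0 at y ∈ ∅; common: ∅.
  x = 4: f ≡ 0 at y ∈ {4}; g ≡ 0 at y ∈ ∅; common: ∅.
  x = 5: f ≡ 0 at y ∈ {2}; g ≡ 0 at y ∈ {0, 1, 2, 3, 4, 5, 6}; common: {2}.
  x = 6: f ≡ 0 at y ∈ {0}; g ≡ 0 at y ∈ ∅; common: ∅.
Collecting: common zeros = {(5, 2)}, so the count is 1.
Comparison with the Bézout bound: 1 ≤ 1 = deg(f)·deg(g), as expected for curves with no common component (the bound is attained).


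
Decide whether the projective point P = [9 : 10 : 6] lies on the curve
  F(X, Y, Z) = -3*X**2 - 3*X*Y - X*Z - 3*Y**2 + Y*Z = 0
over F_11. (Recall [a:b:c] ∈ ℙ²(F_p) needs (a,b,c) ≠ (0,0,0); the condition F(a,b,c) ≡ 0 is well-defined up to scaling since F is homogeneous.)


F(9,10,6) ≡ 7 (mod 11); P is NOT on the curve.

Evaluate F(9, 10, 6) term-by-term (mod 11).
  -3*X**2 ↦ -3·81·1·1 = -243
  -3*X*Y ↦ -3·9·10·1 = -270
  -X*Z ↦ -1·9·1·6 = -54
  -3*Y**2 ↦ -3·1·100·1 = -300
  Y*Z ↦ 1·1·10·6 = 60
Sum: F(9, 10, 6) = (-243) + (-270) + (-54) + (-300) + (60) = -807.
Reducing mod 11: -807 ≡ 7 (mod 11).
Since F(a, b, c) ≡ 7 ≠ 0 (mod 11), P does NOT lie on the curve.


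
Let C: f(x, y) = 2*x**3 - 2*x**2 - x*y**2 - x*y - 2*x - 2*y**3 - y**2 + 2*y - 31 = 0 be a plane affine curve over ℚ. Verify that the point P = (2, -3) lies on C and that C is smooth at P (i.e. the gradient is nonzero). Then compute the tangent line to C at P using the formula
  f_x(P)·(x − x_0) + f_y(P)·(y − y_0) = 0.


Tangent line at P: 8*x - 36*y - 124 = 0.

Step 1: f(2, -3) = 0, so P lies on C.
Step 2: partial derivatives
  f_x(x, y) = 6*x**2 - 4*x - y**2 - y - 2, f_y(x, y) = -2*x*y - x - 6*y**2 - 2*y + 2.
  f_x(P) = 8, f_y(P) = -36 (gradient nonzero, so P is smooth).
Step 3: tangent line at P: 8·(x − 2) + -36·(y − -3) = 0.
Expanding: 8*x - 36*y - 124 = 0.


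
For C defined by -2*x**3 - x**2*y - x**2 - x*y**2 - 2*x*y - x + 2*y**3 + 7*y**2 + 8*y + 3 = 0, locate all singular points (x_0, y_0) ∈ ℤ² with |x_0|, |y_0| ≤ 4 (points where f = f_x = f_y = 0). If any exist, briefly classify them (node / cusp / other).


Singular points: {(0, -1)}; classification: cusp.

Compute partial derivatives:
  f_x = -6*x**2 - 2*x*y - 2*x - y**2 - 2*y - 1.
  f_y = -x**2 - 2*x*y - 2*x + 6*y**2 + 14*y + 8.
Scan x_0 ∈ {−4, ..., 4}. For each x_0, f_y(x_0, y) is a polynomial in y; find its integer roots y ∈ {−4, ..., 4}, then test f_x and f at those candidates.
  x = -4: f_y(-4, y) = 6*y**2 + 22*y; vanishes at y ∈ {0}. (-4, 0): f_x = -89 ≠ 0.
  x = -3: f_y(-3, y) = 6*y**2 + 20*y + 5; no integer root y with |y| ≤ 4.
  x = -2: f_y(-2, y) = 6*y**2 + 18*y + 8; no integer root y with |y| ≤ 4.
  x = -1: f_y(-1, y) = 6*y**2 + 16*y + 9; no integer root y with |y| ≤ 4.
  x = 0: f_y(0, y) = 6*y**2 + 14*y + 8; vanishes at y ∈ {-1}. (0, -1): f_x = 0, f = 0 — SINGULAR.
  x = 1: f_y(1, y) = 6*y**2 + 12*y + 5; no integer root y with |y| ≤ 4.
  x = 2: f_y(2, y) = 6*y**2 + 10*y; vanishes at y ∈ {0}. (2, 0): f_x = -29 ≠ 0.
  x = 3: f_y(3, y) = 6*y**2 + 8*y - 7; no integer root y with |y| ≤ 4.
  x = 4: f_y(4, y) = 6*y**2 + 6*y - 16; no integer root y with |y| ≤ 4.
Only singular point on the grid: (0, -1).
Classify: substitute x = 0 + u, y = -1 + v and expand: f = -2*u**3 - u**2*v - u*v**2 + 2*v**3 + v**2.
No constant or linear terms (consistent with a singular point). Quadratic part: v**2. Cubic part: -2*u**3 - u**2*v - u*v**2 + 2*v**3.
The quadratic part v**2 is a perfect square, so there is a single (double) tangent line v = 0, i.e. y = -1. Restricting the cubic part to that line (v = 0) leaves -2*u**3 ≠ 0, so f is not divisible by v and the branch is v² ≈ 2*u**3 to lowest order — this is a cusp.
Classification: cusp.


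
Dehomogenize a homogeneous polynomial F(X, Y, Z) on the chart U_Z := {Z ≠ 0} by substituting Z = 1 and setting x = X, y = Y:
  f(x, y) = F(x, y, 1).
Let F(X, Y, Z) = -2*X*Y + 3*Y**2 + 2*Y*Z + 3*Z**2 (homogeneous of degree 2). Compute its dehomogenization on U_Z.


f(x, y) = -2*x*y + 3*y**2 + 2*y + 3

On U_Z we set Z = 1. Each monomial c·X^i·Y^j·Z^k in F becomes c·x^i·y^j·1^k = c·x^i·y^j.
Substituting Z = 1: F(X, Y, 1) = -2*x*y + 3*y**2 + 2*y + 3.
Note: deg(f) ≤ deg(F) = 2; strict inequality happens when F is divisible by Z (lost terms).


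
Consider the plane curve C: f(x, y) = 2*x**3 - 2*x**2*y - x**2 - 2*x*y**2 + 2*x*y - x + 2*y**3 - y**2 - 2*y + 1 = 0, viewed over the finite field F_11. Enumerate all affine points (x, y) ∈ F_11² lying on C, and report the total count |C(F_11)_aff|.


Affine F_11-points: {(0, 1), (0, 6), (0, 10), (1, 3), (2, 0), (4, 4), (6, 2), (9, 3), (10, 3)}; count = 9.

For each of the 121 pairs (x, y) ∈ F_11², evaluate f(x, y) mod 11. Record the zeros.
  x = 0: [0↦1, 1↦0, 2↦9, 3↦7, 4↦6, 5↦7, 6↦0, 7↦8, 8↦10, 9↦7, 10↦0]  zeros at y ∈ {1, 6, 10}
  x = 1: [0↦1, 1↦9, 2↦1, 3↦0, 4↦7, 5↦1, 6↦5, 7↦9, 8↦3, 9↦10, 10↦9]  zeros at y ∈ {3}
  x = 2: [0↦0, 1↦2, 2↦6, 3↦2, 4↦2, 5↦7, 6↦7, 7↦3, 8↦7, 9↦9, 10↦10]  zeros at y ∈ {0}
  x = 3: [0↦10, 1↦2, 2↦3, 3↦3, 4↦3, 5↦4, 6↦7, 7↦2, 8↦1, 9↦5, 10↦4]  zeros at y ∈ ∅
  x = 4: [0↦10, 1↦10, 2↦4, 3↦4, 4↦0, 5↦4, 6↦6, 7↦7, 8↦8, 9↦10, 10↦3]  zeros at y ∈ {4}
  x = 5: [0↦1, 1↦5, 2↦10, 3↦6, 4↦5, 5↦8, 6↦5, 7↦8, 8↦7, 9↦3, 10↦8]  zeros at y ∈ ∅
  x = 6: [0↦6, 1↦10, 2↦0, 3↦10, 4↦8, 5↦6, 6↦5, 7↦6, 8↦10, 9↦7, 10↦9]  zeros at y ∈ {2}
  x = 7: [0↦4, 1↦4, 2↦8, 3↦6, 4↦10, 5↦10, 6↦7, 7↦2, 8↦7, 9↦1, 10↦7]  zeros at y ∈ ∅
  x = 8: [0↦7, 1↦10, 2↦2, 3↦6, 4↦1, 5↦10, 6↦1, 7↦8, 8↦10, 9↦8, 10↦3]  zeros at y ∈ ∅
  x = 9: [0↦5, 1↦7, 2↦5, 3↦0, 4↦4, 5↦7, 6↦10, 7↦3, 8↦9, 9↦7, 10↦9]  zeros at y ∈ {3}
  x = 10: [0↦10, 1↦7, 2↦7, 3↦0, 4↦9, 5↦2, 6↦2, 7↦10, 8↦5, 9↦10, 10↦4]  zeros at y ∈ {3}
Collecting zeros: affine points = {(0, 1), (0, 6), (0, 10), (1, 3), (2, 0), (4, 4), (6, 2), (9, 3), (10, 3)}.
Total count |C(F_11)_aff| = 9.


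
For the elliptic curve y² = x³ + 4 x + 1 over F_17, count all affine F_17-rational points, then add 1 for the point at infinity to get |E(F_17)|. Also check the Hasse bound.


Affine points = {(0, 1), (0, 16), (2, 0), (4, 8), (4, 9), (7, 7), (7, 10), (8, 1), (8, 16), (9, 1), (9, 16), (10, 2), (10, 15), (11, 4), (11, 13), (12, 3), (12, 14), (14, 8), (14, 9), (15, 6), (15, 11), (16, 8), (16, 9)}; affine count = 23; |E(F_17)| = 24.

Discriminant check: Δ ∝ 4a³ + 27b² = 4·4³ + 27·1² = 4·64 + 27·1 ≡ 11 (mod 17). Nonzero ⇒ E is nonsingular.
For each x ∈ F_17, compute rhs = x³ + 4·x + 1 mod 17, then count y ∈ F_17 with y² ≡ rhs.
  x = 0: rhs = 1, matching y values: 1, 16 (2 points).
  x = 1: rhs = 6, matching y values: none (0 points).
  x = 2: rhs = 0, matching y values: 0 (1 points).
  x = 3: rhs = 6, matching y values: none (0 points).
  x = 4: rhs = 13, matching y values: 8, 9 (2 points).
  x = 5: rhs = 10, matching y values: none (0 points).
  x = 6: rhs = 3, matching y values: none (0 points).
  x = 7: rhs = 15, matching y values: 7, 10 (2 points).
  x = 8: rhs = 1, matching y values: 1, 16 (2 points).
  x = 9: rhs = 1, matching y values: 1, 16 (2 points).
  x = 10: rhs = 4, matching y values: 2, 15 (2 points).
  x = 11: rhs = 16, matching y values: 4, 13 (2 points).
  x = 12: rhs = 9, matching y values: 3, 14 (2 points).
  x = 13: rhs = 6, matching y values: none (0 points).
  x = 14: rhs = 13, matching y values: 8, 9 (2 points).
  x = 15: rhs = 2, matching y values: 6, 11 (2 points).
  x = 16: rhs = 13, matching y values: 8, 9 (2 points).
Total affine count: 23.
Full point count |E(F_17)| = 23 + 1 = 24.
Hasse bound: |24 − (17+1)| = |6| = 6 ≤ 2√17 ≈ 8.2462 ✓.


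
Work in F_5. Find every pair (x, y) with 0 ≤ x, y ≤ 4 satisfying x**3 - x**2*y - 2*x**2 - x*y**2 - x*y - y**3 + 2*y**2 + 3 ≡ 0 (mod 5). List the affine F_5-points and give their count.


Affine F_5-points: {(1, 1), (2, 4), (3, 3), (4, 0), (4, 3)}; count = 5.

For each of the 25 pairs (x, y) ∈ F_5², evaluate f(x, y) mod 5. Record the zeros.
  x = 0: [0↦3, 1↦4, 2↦3, 3↦4, 4↦1]  zeros at y ∈ ∅
  x = 1: [0↦2, 1↦0, 2↦4, 3↦3, 4↦1]  zeros at y ∈ {1}
  x = 2: [0↦3, 1↦1, 2↦3, 3↦3, 4↦0]  zeros at y ∈ {4}
  x = 3: [0↦2, 1↦3, 2↦1, 3↦0, 4↦4]  zeros at y ∈ {3}
  x = 4: [0↦0, 1↦2, 2↦4, 3↦0, 4↦4]  zeros at y ∈ {0, 3}
Collecting zeros: affine points = {(1, 1), (2, 4), (3, 3), (4, 0), (4, 3)}.
Total count |C(F_5)_aff| = 5.


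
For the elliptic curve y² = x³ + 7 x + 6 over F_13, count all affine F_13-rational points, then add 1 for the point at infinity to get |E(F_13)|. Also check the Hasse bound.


Affine points = {(1, 1), (1, 12), (5, 6), (5, 7), (6, 2), (6, 11), (10, 6), (10, 7), (11, 6), (11, 7)}; affine count = 10; |E(F_13)| = 11.

Discriminant check: Δ ∝ 4a³ + 27b² = 4·7³ + 27·6² = 4·343 + 27·36 ≡ 4 (mod 13). Nonzero ⇒ E is nonsingular.
For each x ∈ F_13, compute rhs = x³ + 7·x + 6 mod 13, then count y ∈ F_13 with y² ≡ rhs.
  x = 0: rhs = 6, matching y values: none (0 points).
  x = 1: rhs = 1, matching y values: 1, 12 (2 points).
  x = 2: rhs = 2, matching y values: none (0 points).
  x = 3: rhs = 2, matching y values: none (0 points).
  x = 4: rhs = 7, matching y values: none (0 points).
  x = 5: rhs = 10, matching y values: 6, 7 (2 points).
  x = 6: rhs = 4, matching y values: 2, 11 (2 points).
  x = 7: rhs = 8, matching y values: none (0 points).
  x = 8: rhs = 2, matching y values: none (0 points).
  x = 9: rhs = 5, matching y values: none (0 points).
  x = 10: rhs = 10, matching y values: 6, 7 (2 points).
  x = 11: rhs = 10, matching y values: 6, 7 (2 points).
  x = 12: rhs = 11, matching y values: none (0 points).
Total affine count: 10.
Full point count |E(F_13)| = 10 + 1 = 11.
Hasse bound: |11 − (13+1)| = |-3| = 3 ≤ 2√13 ≈ 7.2111 ✓.


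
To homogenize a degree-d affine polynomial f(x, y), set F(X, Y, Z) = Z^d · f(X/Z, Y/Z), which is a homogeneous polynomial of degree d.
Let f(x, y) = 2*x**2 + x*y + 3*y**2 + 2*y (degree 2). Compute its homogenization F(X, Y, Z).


F(X, Y, Z) = 2*X**2 + X*Y + 3*Y**2 + 2*Y*Z

deg(f) = 2.
Substitute x = X/Z, y = Y/Z into f, then multiply by Z^2.
  monomial 2·x^2·y^0 ↦ 2·X^2·Y^0·Z^0.
  monomial 1·x^1·y^1 ↦ 1·X^1·Y^1·Z^0.
  monomial 3·x^0·y^2 ↦ 3·X^0·Y^2·Z^0.
  monomial 2·x^0·y^1 ↦ 2·X^0·Y^1·Z^1.
Collecting: F(X, Y, Z) = 2*X**2 + X*Y + 3*Y**2 + 2*Y*Z.


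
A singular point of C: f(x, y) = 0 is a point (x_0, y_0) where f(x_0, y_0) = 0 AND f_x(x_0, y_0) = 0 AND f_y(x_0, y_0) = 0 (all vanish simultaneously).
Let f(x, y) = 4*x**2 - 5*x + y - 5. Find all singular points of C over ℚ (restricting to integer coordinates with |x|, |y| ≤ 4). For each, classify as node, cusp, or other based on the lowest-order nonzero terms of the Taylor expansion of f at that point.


No singular points in the scanned grid; C is smooth there.

Compute partial derivatives:
  f_x = 8*x - 5.
  f_y = 1.
f_y = 1 is a nonzero constant, so f_y never vanishes: no point (x, y) can satisfy f = f_x = f_y = 0. In particular no (x, y) ∈ {−4, ..., 4}² is singular; the curve is smooth.


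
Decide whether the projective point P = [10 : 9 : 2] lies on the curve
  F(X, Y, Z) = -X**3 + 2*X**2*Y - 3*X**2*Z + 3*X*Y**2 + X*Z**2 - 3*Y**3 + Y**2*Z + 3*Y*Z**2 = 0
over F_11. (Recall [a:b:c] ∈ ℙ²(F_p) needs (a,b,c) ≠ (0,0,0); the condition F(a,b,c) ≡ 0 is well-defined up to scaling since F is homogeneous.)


F(10,9,2) ≡ 5 (mod 11); P is NOT on the curve.

Evaluate F(10, 9, 2) term-by-term (mod 11).
  -X**3 ↦ -1·1000·1·1 = -1000
  2*X**2*Y ↦ 2·100·9·1 = 1800
  -3*X**2*Z ↦ -3·100·1·2 = -600
  3*X*Y**2 ↦ 3·10·81·1 = 2430
  X*Z**2 ↦ 1·10·1·4 = 40
  -3*Y**3 ↦ -3·1·729·1 = -2187
  Y**2*Z ↦ 1·1·81·2 = 162
  3*Y*Z**2 ↦ 3·1·9·4 = 108
Sum: F(10, 9, 2) = (-1000) + (1800) + (-600) + (2430) + (40) + (-2187) + (162) + (108) = 753.
Reducing mod 11: 753 ≡ 5 (mod 11).
Since F(a, b, c) ≡ 5 ≠ 0 (mod 11), P does NOT lie on the curve.


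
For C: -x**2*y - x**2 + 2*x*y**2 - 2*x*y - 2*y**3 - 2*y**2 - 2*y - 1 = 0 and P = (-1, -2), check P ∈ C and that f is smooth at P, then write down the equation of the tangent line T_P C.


Tangent line at P: 10*x - 9*y - 8 = 0.

Step 1: f(-1, -2) = 0, so P lies on C.
Step 2: partial derivatives
  f_x(x, y) = -2*x*y - 2*x + 2*y**2 - 2*y, f_y(x, y) = -x**2 + 4*x*y - 2*x - 6*y**2 - 4*y - 2.
  f_x(P) = 10, f_y(P) = -9 (gradient nonzero, so P is smooth).
Step 3: tangent line at P: 10·(x − -1) + -9·(y − -2) = 0.
Expanding: 10*x - 9*y - 8 = 0.


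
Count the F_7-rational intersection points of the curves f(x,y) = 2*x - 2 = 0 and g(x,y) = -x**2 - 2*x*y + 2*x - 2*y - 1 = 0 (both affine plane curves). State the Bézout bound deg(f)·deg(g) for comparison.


Common zeros: {(1, 0)}; count = 1; Bézout bound = 2.

deg(f) = 1, deg(g) = 2, so Bézout bound = 2.
Scan x ∈ F_7. For each x, list the y ∈ F_7 with f(x, y) ≡ 0 and those with g(x, y) ≡ 0 (mod 7); the common zeros in that column are the intersection.
  x = 0: f ≡ 0 at y ∈ ∅; g ≡ 0 at y ∈ {3}; common: ∅.
  x = 1: f ≡ 0 at y ∈ {0, 1, 2, 3, 4, 5, 6}; g ≡ 0 at y ∈ {0}; common: {0}.
  x = 2: f ≡ 0 at y ∈ ∅; g ≡ 0 at y ∈ {1}; common: ∅.
  x = 3: f ≡ 0 at y ∈ ∅; g ≡ 0 at y ∈ {3}; common: ∅.
  x = 4: f ≡ 0 at y ∈ ∅; g ≡ 0 at y ∈ {4}; common: ∅.
  x = 5: f ≡ 0 at y ∈ ∅; g ≡ 0 at y ∈ {1}; common: ∅.
  x = 6: f ≡ 0 at y ∈ ∅; g ≡ 0 at y ∈ ∅; common: ∅.
Collecting: common zeros = {(1, 0)}, so the count is 1.
Comparison with the Bézout bound: 1 ≤ 2 = deg(f)·deg(g), as expected for curves with no common component (the affine F_7-count falls short of the bound because intersections may lie at infinity, over extension fields, or carry multiplicity).


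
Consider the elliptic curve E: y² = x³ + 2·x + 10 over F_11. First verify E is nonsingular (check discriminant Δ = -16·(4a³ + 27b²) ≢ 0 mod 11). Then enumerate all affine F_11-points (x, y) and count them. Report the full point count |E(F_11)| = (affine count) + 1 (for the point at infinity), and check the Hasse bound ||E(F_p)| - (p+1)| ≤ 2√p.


Affine points = {(2, 0), (4, 4), (4, 7), (7, 2), (7, 9), (9, 3), (9, 8)}; affine count = 7; |E(F_11)| = 8.

Discriminant check: Δ ∝ 4a³ + 27b² = 4·2³ + 27·10² = 4·8 + 27·100 ≡ 4 (mod 11). Nonzero ⇒ E is nonsingular.
For each x ∈ F_11, compute rhs = x³ + 2·x + 10 mod 11, then count y ∈ F_11 with y² ≡ rhs.
  x = 0: rhs = 10, matching y values: none (0 points).
  x = 1: rhs = 2, matching y values: none (0 points).
  x = 2: rhs = 0, matching y values: 0 (1 points).
  x = 3: rhs = 10, matching y values: none (0 points).
  x = 4: rhs = 5, matching y values: 4, 7 (2 points).
  x = 5: rhs = 2, matching y values: none (0 points).
  x = 6: rhs = 7, matching y values: none (0 points).
  x = 7: rhs = 4, matching y values: 2, 9 (2 points).
  x = 8: rhs = 10, matching y values: none (0 points).
  x = 9: rhs = 9, matching y values: 3, 8 (2 points).
  x = 10: rhs = 7, matching y values: none (0 points).
Total affine count: 7.
Full point count |E(F_11)| = 7 + 1 = 8.
Hasse bound: |8 − (11+1)| = |-4| = 4 ≤ 2√11 ≈ 6.6332 ✓.


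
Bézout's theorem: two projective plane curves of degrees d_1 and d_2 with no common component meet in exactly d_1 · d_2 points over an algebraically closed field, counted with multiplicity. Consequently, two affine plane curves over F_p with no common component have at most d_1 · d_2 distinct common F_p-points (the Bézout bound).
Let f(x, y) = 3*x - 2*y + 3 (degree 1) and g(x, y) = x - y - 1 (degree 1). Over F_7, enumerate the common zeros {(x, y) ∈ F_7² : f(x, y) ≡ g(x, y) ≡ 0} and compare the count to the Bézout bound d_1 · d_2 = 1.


Common zeros: {(2, 1)}; count = 1; Bézout bound = 1.

deg(f) = 1, deg(g) = 1, so Bézout bound = 1.
Scan x ∈ F_7. For each x, list the y ∈ F_7 with f(x, y) ≡ 0 and those with g(x, y) ≡ 0 (mod 7); the common zeros in that column are the intersection.
  x = 0: f ≡ 0 at y ∈ {5}; g ≡ 0 at y ∈ {6}; common: ∅.
  x = 1: f ≡ 0 at y ∈ {3}; g ≡ 0 at y ∈ {0}; common: ∅.
  x = 2: f ≡ 0 at y ∈ {1}; g ≡ 0 at y ∈ {1}; common: {1}.
  x = 3: f ≡ 0 at y ∈ {6}; g ≡ 0 at y ∈ {2}; common: ∅.
  x = 4: f ≡ 0 at y ∈ {4}; g ≡ 0 at y ∈ {3}; common: ∅.
  x = 5: f ≡ 0 at y ∈ {2}; g ≡ 0 at y ∈ {4}; common: ∅.
  x = 6: f ≡ 0 at y ∈ {0}; g ≡ 0 at y ∈ {5}; common: ∅.
Collecting: common zeros = {(2, 1)}, so the count is 1.
Comparison with the Bézout bound: 1 ≤ 1 = deg(f)·deg(g), as expected for curves with no common component (the bound is attained).


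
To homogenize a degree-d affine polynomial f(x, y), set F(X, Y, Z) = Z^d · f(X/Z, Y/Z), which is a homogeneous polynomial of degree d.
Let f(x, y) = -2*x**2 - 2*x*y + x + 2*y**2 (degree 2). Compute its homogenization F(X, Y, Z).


F(X, Y, Z) = -2*X**2 - 2*X*Y + X*Z + 2*Y**2

deg(f) = 2.
Substitute x = X/Z, y = Y/Z into f, then multiply by Z^2.
  monomial -2·x^2·y^0 ↦ -2·X^2·Y^0·Z^0.
  monomial -2·x^1·y^1 ↦ -2·X^1·Y^1·Z^0.
  monomial 1·x^1·y^0 ↦ 1·X^1·Y^0·Z^1.
  monomial 2·x^0·y^2 ↦ 2·X^0·Y^2·Z^0.
Collecting: F(X, Y, Z) = -2*X**2 - 2*X*Y + X*Z + 2*Y**2.


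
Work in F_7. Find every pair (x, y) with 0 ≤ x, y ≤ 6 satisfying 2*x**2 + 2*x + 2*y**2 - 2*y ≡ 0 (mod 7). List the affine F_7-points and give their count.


Affine F_7-points: {(0, 0), (0, 1), (1, 4), (3, 2), (3, 6), (5, 4), (6, 0), (6, 1)}; count = 8.

For each of the 49 pairs (x, y) ∈ F_7², evaluate f(x, y) mod 7. Record the zeros.
  x = 0: [0↦0, 1↦0, 2↦4, 3↦5, 4↦3, 5↦5, 6↦4]  zeros at y ∈ {0, 1}
  x = 1: [0↦4, 1↦4, 2↦1, 3↦2, 4↦0, 5↦2, 6↦1]  zeros at y ∈ {4}
  x = 2: [0↦5, 1↦5, 2↦2, 3↦3, 4↦1, 5↦3, 6↦2]  zeros at y ∈ ∅
  x = 3: [0↦3, 1↦3, 2↦0, 3↦1, 4↦6, 5↦1, 6↦0]  zeros at y ∈ {2, 6}
  x = 4: [0↦5, 1↦5, 2↦2, 3↦3, 4↦1, 5↦3, 6↦2]  zeros at y ∈ ∅
  x = 5: [0↦4, 1↦4, 2↦1, 3↦2, 4↦0, 5↦2, 6↦1]  zeros at y ∈ {4}
  x = 6: [0↦0, 1↦0, 2↦4, 3↦5, 4↦3, 5↦5, 6↦4]  zeros at y ∈ {0, 1}
Collecting zeros: affine points = {(0, 0), (0, 1), (1, 4), (3, 2), (3, 6), (5, 4), (6, 0), (6, 1)}.
Total count |C(F_7)_aff| = 8.


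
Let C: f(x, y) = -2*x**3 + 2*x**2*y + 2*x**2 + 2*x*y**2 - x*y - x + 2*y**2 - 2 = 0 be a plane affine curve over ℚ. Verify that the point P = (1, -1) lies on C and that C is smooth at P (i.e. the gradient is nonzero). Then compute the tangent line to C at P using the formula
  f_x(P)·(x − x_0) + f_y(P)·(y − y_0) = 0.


Tangent line at P: -4*x - 7*y - 3 = 0.

Step 1: f(1, -1) = 0, so P lies on C.
Step 2: partial derivatives
  f_x(x, y) = -6*x**2 + 4*x*y + 4*x + 2*y**2 - y - 1, f_y(x, y) = 2*x**2 + 4*x*y - x + 4*y.
  f_x(P) = -4, f_y(P) = -7 (gradient nonzero, so P is smooth).
Step 3: tangent line at P: -4·(x − 1) + -7·(y − -1) = 0.
Expanding: -4*x - 7*y - 3 = 0.


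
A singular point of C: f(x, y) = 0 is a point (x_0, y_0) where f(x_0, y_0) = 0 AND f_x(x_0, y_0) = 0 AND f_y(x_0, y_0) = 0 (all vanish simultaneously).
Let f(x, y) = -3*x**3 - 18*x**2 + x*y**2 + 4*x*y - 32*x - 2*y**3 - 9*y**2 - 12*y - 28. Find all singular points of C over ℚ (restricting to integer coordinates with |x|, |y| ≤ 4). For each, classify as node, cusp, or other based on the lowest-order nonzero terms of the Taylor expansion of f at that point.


Singular points: {(-2, -2)}; classification: cusp.

Compute partial derivatives:
  f_x = -9*x**2 - 36*x + y**2 + 4*y - 32.
  f_y = 2*x*y + 4*x - 6*y**2 - 18*y - 12.
Scan x_0 ∈ {−4, ..., 4}. For each x_0, f_y(x_0, y) is a polynomial in y; find its integer roots y ∈ {−4, ..., 4}, then test f_x and f at those candidates.
  x = -4: f_y(-4, y) = -6*y**2 - 26*y - 28; vanishes at y ∈ {-2}. (-4, -2): f_x = -36 ≠ 0.
  x = -3: f_y(-3, y) = -6*y**2 - 24*y - 24; vanishes at y ∈ {-2}. (-3, -2): f_x = -9 ≠ 0.
  x = -2: f_y(-2, y) = -6*y**2 - 22*y - 20; vanishes at y ∈ {-2}. (-2, -2): f_x = 0, f = 0 — SINGULAR.
  x = -1: f_y(-1, y) = -6*y**2 - 20*y - 16; vanishes at y ∈ {-2}. (-1, -2): f_x = -9 ≠ 0.
  x = 0: f_y(0, y) = -6*y**2 - 18*y - 12; vanishes at y ∈ {-2, -1}. (0, -2): f_x = -36 ≠ 0; (0, -1): f_x = -35 ≠ 0.
  x = 1: f_y(1, y) = -6*y**2 - 16*y - 8; vanishes at y ∈ {-2}. (1, -2): f_x = -81 ≠ 0.
  x = 2: f_y(2, y) = -6*y**2 - 14*y - 4; vanishes at y ∈ {-2}. (2, -2): f_x = -144 ≠ 0.
  x = 3: f_y(3, y) = -6*y**2 - 12*y; vanishes at y ∈ {-2, 0}. (3, -2): f_x = -225 ≠ 0; (3, 0): f_x = -221 ≠ 0.
  x = 4: f_y(4, y) = -6*y**2 - 10*y + 4; vanishes at y ∈ {-2}. (4, -2): f_x = -324 ≠ 0.
Only singular point on the grid: (-2, -2).
Classify: substitute x = -2 + u, y = -2 + v and expand: f = -3*u**3 + u*v**2 - 2*v**3 + v**2.
No constant or linear terms (consistent with a singular point). Quadratic part: v**2. Cubic part: -3*u**3 + u*v**2 - 2*v**3.
The quadratic part v**2 is a perfect square, so there is a single (double) tangent line v = 0, i.e. y = -2. Restricting the cubic part to that line (v = 0) leaves -3*u**3 ≠ 0, so f is not divisible by v and the branch is v² ≈ 3*u**3 to lowest order — this is a cusp.
Classification: cusp.


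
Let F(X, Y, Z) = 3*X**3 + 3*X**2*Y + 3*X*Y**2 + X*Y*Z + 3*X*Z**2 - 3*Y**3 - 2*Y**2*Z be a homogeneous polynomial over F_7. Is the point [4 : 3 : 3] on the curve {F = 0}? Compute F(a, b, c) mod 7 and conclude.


F(4,3,3) ≡ 5 (mod 7); P is NOT on the curve.

Evaluate F(4, 3, 3) term-by-term (mod 7).
  3*X**3 ↦ 3·64·1·1 = 192
  3*X**2*Y ↦ 3·16·3·1 = 144
  3*X*Y**2 ↦ 3·4·9·1 = 108
  X*Y*Z ↦ 1·4·3·3 = 36
  3*X*Z**2 ↦ 3·4·1·9 = 108
  -3*Y**3 ↦ -3·1·27·1 = -81
  -2*Y**2*Z ↦ -2·1·9·3 = -54
Sum: F(4, 3, 3) = (192) + (144) + (108) + (36) + (108) + (-81) + (-54) = 453.
Reducing mod 7: 453 ≡ 5 (mod 7).
Since F(a, b, c) ≡ 5 ≠ 0 (mod 7), P does NOT lie on the curve.


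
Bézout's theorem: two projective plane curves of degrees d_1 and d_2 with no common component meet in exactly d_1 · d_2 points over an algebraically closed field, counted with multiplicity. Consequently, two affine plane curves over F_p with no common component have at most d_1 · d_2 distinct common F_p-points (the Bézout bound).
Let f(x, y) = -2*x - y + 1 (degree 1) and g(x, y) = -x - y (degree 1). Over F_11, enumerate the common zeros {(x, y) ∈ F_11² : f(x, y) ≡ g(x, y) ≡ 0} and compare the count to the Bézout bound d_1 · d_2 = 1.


Common zeros: {(1, 10)}; count = 1; Bézout bound = 1.

deg(f) = 1, deg(g) = 1, so Bézout bound = 1.
Scan x ∈ F_11. For each x, list the y ∈ F_11 with f(x, y) ≡ 0 and those with g(x, y) ≡ 0 (mod 11); the common zeros in that column are the intersection.
  x = 0: f ≡ 0 at y ∈ {1}; g ≡ 0 at y ∈ {0}; common: ∅.
  x = 1: f ≡ 0 at y ∈ {10}; g ≡ 0 at y ∈ {10}; common: {10}.
  x = 2: f ≡ 0 at y ∈ {8}; g ≡ 0 at y ∈ {9}; common: ∅.
  x = 3: f ≡ 0 at y ∈ {6}; g ≡ 0 at y ∈ {8}; common: ∅.
  x = 4: f ≡ 0 at y ∈ {4}; g ≡ 0 at y ∈ {7}; common: ∅.
  x = 5: f ≡ 0 at y ∈ {2}; g ≡ 0 at y ∈ {6}; common: ∅.
  x = 6: f ≡ 0 at y ∈ {0}; g ≡ 0 at y ∈ {5}; common: ∅.
  x = 7: f ≡ 0 at y ∈ {9}; g ≡ 0 at y ∈ {4}; common: ∅.
  x = 8: f ≡ 0 at y ∈ {7}; g ≡ 0 at y ∈ {3}; common: ∅.
  x = 9: f ≡ 0 at y ∈ {5}; g ≡ 0 at y ∈ {2}; common: ∅.
  x = 10: f ≡ 0 at y ∈ {3}; g ≡ 0 at y ∈ {1}; common: ∅.
Collecting: common zeros = {(1, 10)}, so the count is 1.
Comparison with the Bézout bound: 1 ≤ 1 = deg(f)·deg(g), as expected for curves with no common component (the bound is attained).


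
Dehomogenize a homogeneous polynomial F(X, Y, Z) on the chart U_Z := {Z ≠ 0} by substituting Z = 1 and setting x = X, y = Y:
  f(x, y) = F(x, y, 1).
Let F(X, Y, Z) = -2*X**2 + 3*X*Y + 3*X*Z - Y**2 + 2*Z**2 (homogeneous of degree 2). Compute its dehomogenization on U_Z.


f(x, y) = -2*x**2 + 3*x*y + 3*x - y**2 + 2

On U_Z we set Z = 1. Each monomial c·X^i·Y^j·Z^k in F becomes c·x^i·y^j·1^k = c·x^i·y^j.
Substituting Z = 1: F(X, Y, 1) = -2*x**2 + 3*x*y + 3*x - y**2 + 2.
Note: deg(f) ≤ deg(F) = 2; strict inequality happens when F is divisible by Z (lost terms).


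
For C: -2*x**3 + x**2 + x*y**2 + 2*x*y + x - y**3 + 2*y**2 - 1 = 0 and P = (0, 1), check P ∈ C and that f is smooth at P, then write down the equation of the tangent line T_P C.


Tangent line at P: 4*x + y - 1 = 0.

Step 1: f(0, 1) = 0, so P lies on C.
Step 2: partial derivatives
  f_x(x, y) = -6*x**2 + 2*x + y**2 + 2*y + 1, f_y(x, y) = 2*x*y + 2*x - 3*y**2 + 4*y.
  f_x(P) = 4, f_y(P) = 1 (gradient nonzero, so P is smooth).
Step 3: tangent line at P: 4·(x − 0) + 1·(y − 1) = 0.
Expanding: 4*x + y - 1 = 0.


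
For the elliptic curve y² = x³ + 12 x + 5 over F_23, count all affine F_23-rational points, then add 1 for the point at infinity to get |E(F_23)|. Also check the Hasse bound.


Affine points = {(1, 8), (1, 15), (4, 5), (4, 18), (5, 11), (5, 12), (7, 8), (7, 15), (13, 9), (13, 14), (15, 8), (15, 15), (17, 4), (17, 19), (18, 2), (18, 21), (19, 10), (19, 13)}; affine count = 18; |E(F_23)| = 19.

Discriminant check: Δ ∝ 4a³ + 27b² = 4·12³ + 27·5² = 4·1728 + 27·25 ≡ 20 (mod 23). Nonzero ⇒ E is nonsingular.
For each x ∈ F_23, compute rhs = x³ + 12·x + 5 mod 23, then count y ∈ F_23 with y² ≡ rhs.
  x = 0: rhs = 5, matching y values: none (0 points).
  x = 1: rhs = 18, matching y values: 8, 15 (2 points).
  x = 2: rhs = 14, matching y values: none (0 points).
  x = 3: rhs = 22, matching y values: none (0 points).
  x = 4: rhs = 2, matching y values: 5, 18 (2 points).
  x = 5: rhs = 6, matching y values: 11, 12 (2 points).
  x = 6: rhs = 17, matching y values: none (0 points).
  x = 7: rhs = 18, matching y values: 8, 15 (2 points).
  x = 8: rhs = 15, matching y values: none (0 points).
  x = 9: rhs = 14, matching y values: none (0 points).
  x = 10: rhs = 21, matching y values: none (0 points).
  x = 11: rhs = 19, matching y values: none (0 points).
  x = 12: rhs = 14, matching y values: none (0 points).
  x = 13: rhs = 12, matching y values: 9, 14 (2 points).
  x = 14: rhs = 19, matching y values: none (0 points).
  x = 15: rhs = 18, matching y values: 8, 15 (2 points).
  x = 16: rhs = 15, matching y values: none (0 points).
  x = 17: rhs = 16, matching y values: 4, 19 (2 points).
  x = 18: rhs = 4, matching y values: 2, 21 (2 points).
  x = 19: rhs = 8, matching y values: 10, 13 (2 points).
  x = 20: rhs = 11, matching y values: none (0 points).
  x = 21: rhs = 19, matching y values: none (0 points).
  x = 22: rhs = 15, matching y values: none (0 points).
Total affine count: 18.
Full point count |E(F_23)| = 18 + 1 = 19.
Hasse bound: |19 − (23+1)| = |-5| = 5 ≤ 2√23 ≈ 9.5917 ✓.


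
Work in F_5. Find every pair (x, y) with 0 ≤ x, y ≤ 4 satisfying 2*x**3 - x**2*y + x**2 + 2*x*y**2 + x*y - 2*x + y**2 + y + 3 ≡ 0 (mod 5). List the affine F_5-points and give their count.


Affine F_5-points: {(0, 1), (0, 3), (2, 4), (3, 0)}; count = 4.

For each of the 25 pairs (x, y) ∈ F_5², evaluate f(x, y) mod 5. Record the zeros.
  x = 0: [0↦3, 1↦0, 2↦4, 3↦0, 4↦3]  zeros at y ∈ {1, 3}
  x = 1: [0↦4, 1↦3, 2↦3, 3↦4, 4↦1]  zeros at y ∈ ∅
  x = 2: [0↦4, 1↦3, 2↦2, 3↦1, 4↦0]  zeros at y ∈ {4}
  x = 3: [0↦0, 1↦2, 2↦3, 3↦3, 4↦2]  zeros at y ∈ {0}
  x = 4: [0↦4, 1↦2, 2↦3, 3↦2, 4↦4]  zeros at y ∈ ∅
Collecting zeros: affine points = {(0, 1), (0, 3), (2, 4), (3, 0)}.
Total count |C(F_5)_aff| = 4.


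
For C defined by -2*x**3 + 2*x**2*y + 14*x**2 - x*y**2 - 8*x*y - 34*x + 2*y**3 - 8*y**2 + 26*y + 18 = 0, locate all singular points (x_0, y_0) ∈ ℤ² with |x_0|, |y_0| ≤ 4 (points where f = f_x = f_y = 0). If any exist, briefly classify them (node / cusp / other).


Singular points: {(3, 2)}; classification: cusp.

Compute partial derivatives:
  f_x = -6*x**2 + 4*x*y + 28*x - y**2 - 8*y - 34.
  f_y = 2*x**2 - 2*x*y - 8*x + 6*y**2 - 16*y + 26.
Scan x_0 ∈ {−4, ..., 4}. For each x_0, f_y(x_0, y) is a polynomial in y; find its integer roots y ∈ {−4, ..., 4}, then test f_x and f at those candidates.
  x = -4: f_y(-4, y) = 6*y**2 - 8*y + 90; no integer root y with |y| ≤ 4.
  x = -3: f_y(-3, y) = 6*y**2 - 10*y + 68; no integer root y with |y| ≤ 4.
  x = -2: f_y(-2, y) = 6*y**2 - 12*y + 50; no integer root y with |y| ≤ 4.
  x = -1: f_y(-1, y) = 6*y**2 - 14*y + 36; no integer root y with |y| ≤ 4.
  x = 0: f_y(0, y) = 6*y**2 - 16*y + 26; no integer root y with |y| ≤ 4.
  x = 1: f_y(1, y) = 6*y**2 - 18*y + 20; no integer root y with |y| ≤ 4.
  x = 2: f_y(2, y) = 6*y**2 - 20*y + 18; no integer root y with |y| ≤ 4.
  x = 3: f_y(3, y) = 6*y**2 - 22*y + 20; vanishes at y ∈ {2}. (3, 2): f_x = 0, f = 0 — SINGULAR.
  x = 4: f_y(4, y) = 6*y**2 - 24*y + 26; no integer root y with |y| ≤ 4.
Only singular point on the grid: (3, 2).
Classify: substitute x = 3 + u, y = 2 + v and expand: f = -2*u**3 + 2*u**2*v - u*v**2 + 2*v**3 + v**2.
No constant or linear terms (consistent with a singular point). Quadratic part: v**2. Cubic part: -2*u**3 + 2*u**2*v - u*v**2 + 2*v**3.
The quadratic part v**2 is a perfect square, so there is a single (double) tangent line v = 0, i.e. y = 2. Restricting the cubic part to that line (v = 0) leaves -2*u**3 ≠ 0, so f is not divisible by v and the branch is v² ≈ 2*u**3 to lowest order — this is a cusp.
Classification: cusp.


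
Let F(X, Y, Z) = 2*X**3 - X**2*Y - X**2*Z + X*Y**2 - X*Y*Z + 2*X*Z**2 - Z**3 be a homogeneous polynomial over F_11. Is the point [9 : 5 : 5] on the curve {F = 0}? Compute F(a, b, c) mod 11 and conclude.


F(9,5,5) ≡ 5 (mod 11); P is NOT on the curve.

Evaluate F(9, 5, 5) term-by-term (mod 11).
  2*X**3 ↦ 2·729·1·1 = 1458
  -X**2*Y ↦ -1·81·5·1 = -405
  -X**2*Z ↦ -1·81·1·5 = -405
  X*Y**2 ↦ 1·9·25·1 = 225
  -X*Y*Z ↦ -1·9·5·5 = -225
  2*X*Z**2 ↦ 2·9·1·25 = 450
  -Z**3 ↦ -1·1·1·125 = -125
Sum: F(9, 5, 5) = (1458) + (-405) + (-405) + (225) + (-225) + (450) + (-125) = 973.
Reducing mod 11: 973 ≡ 5 (mod 11).
Since F(a, b, c) ≡ 5 ≠ 0 (mod 11), P does NOT lie on the curve.


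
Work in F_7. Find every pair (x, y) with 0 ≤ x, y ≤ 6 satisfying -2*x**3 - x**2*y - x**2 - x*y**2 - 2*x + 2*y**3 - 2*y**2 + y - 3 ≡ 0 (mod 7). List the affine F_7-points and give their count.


Affine F_7-points: {(0, 2), (3, 4), (5, 6), (6, 0), (6, 4)}; count = 5.

For each of the 49 pairs (x, y) ∈ F_7², evaluate f(x, y) mod 7. Record the zeros.
  x = 0: [0↦4, 1↦5, 2↦0, 3↦1, 4↦6, 5↦6, 6↦6]  zeros at y ∈ {2}
  x = 1: [0↦6, 1↦5, 2↦3, 3↦5, 4↦2, 5↦6, 6↦1]  zeros at y ∈ ∅
  x = 2: [0↦1, 1↦3, 2↦2, 3↦3, 4↦4, 5↦3, 6↦5]  zeros at y ∈ ∅
  x = 3: [0↦5, 1↦1, 2↦6, 3↦4, 4↦0, 5↦6, 6↦6]  zeros at y ∈ {4}
  x = 4: [0↦6, 1↦1, 2↦3, 3↦3, 4↦6, 5↦3, 6↦6]  zeros at y ∈ ∅
  x = 5: [0↦6, 1↦5, 2↦2, 3↦2, 4↦3, 5↦3, 6↦0]  zeros at y ∈ {6}
  x = 6: [0↦0, 1↦1, 2↦5, 3↦3, 4↦0, 5↦1, 6↦4]  zeros at y ∈ {0, 4}
Collecting zeros: affine points = {(0, 2), (3, 4), (5, 6), (6, 0), (6, 4)}.
Total count |C(F_7)_aff| = 5.


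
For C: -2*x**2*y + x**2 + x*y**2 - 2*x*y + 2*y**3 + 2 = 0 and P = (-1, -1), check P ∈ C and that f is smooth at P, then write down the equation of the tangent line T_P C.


Tangent line at P: -3*x + 8*y + 5 = 0.

Step 1: f(-1, -1) = 0, so P lies on C.
Step 2: partial derivatives
  f_x(x, y) = -4*x*y + 2*x + y**2 - 2*y, f_y(x, y) = -2*x**2 + 2*x*y - 2*x + 6*y**2.
  f_x(P) = -3, f_y(P) = 8 (gradient nonzero, so P is smooth).
Step 3: tangent line at P: -3·(x − -1) + 8·(y − -1) = 0.
Expanding: -3*x + 8*y + 5 = 0.


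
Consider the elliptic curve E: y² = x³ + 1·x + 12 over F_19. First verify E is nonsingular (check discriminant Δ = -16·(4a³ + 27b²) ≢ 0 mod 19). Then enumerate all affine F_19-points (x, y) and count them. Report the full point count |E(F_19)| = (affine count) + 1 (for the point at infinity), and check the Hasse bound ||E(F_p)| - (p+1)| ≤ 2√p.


Affine points = {(3, 2), (3, 17), (4, 2), (4, 17), (5, 3), (5, 16), (6, 5), (6, 14), (7, 1), (7, 18), (8, 0), (9, 3), (9, 16), (11, 9), (11, 10), (12, 2), (12, 17), (15, 1), (15, 18), (16, 1), (16, 18)}; affine count = 21; |E(F_19)| = 22.

Discriminant check: Δ ∝ 4a³ + 27b² = 4·1³ + 27·12² = 4·1 + 27·144 ≡ 16 (mod 19). Nonzero ⇒ E is nonsingular.
For each x ∈ F_19, compute rhs = x³ + 1·x + 12 mod 19, then count y ∈ F_19 with y² ≡ rhs.
  x = 0: rhs = 12, matching y values: none (0 points).
  x = 1: rhs = 14, matching y values: none (0 points).
  x = 2: rhs = 3, matching y values: none (0 points).
  x = 3: rhs = 4, matching y values: 2, 17 (2 points).
  x = 4: rhs = 4, matching y values: 2, 17 (2 points).
  x = 5: rhs = 9, matching y values: 3, 16 (2 points).
  x = 6: rhs = 6, matching y values: 5, 14 (2 points).
  x = 7: rhs = 1, matching y values: 1, 18 (2 points).
  x = 8: rhs = 0, matching y values: 0 (1 points).
  x = 9: rhs = 9, matching y values: 3, 16 (2 points).
  x = 10: rhs = 15, matching y values: none (0 points).
  x = 11: rhs = 5, matching y values: 9, 10 (2 points).
  x = 12: rhs = 4, matching y values: 2, 17 (2 points).
  x = 13: rhs = 18, matching y values: none (0 points).
  x = 14: rhs = 15, matching y values: none (0 points).
  x = 15: rhs = 1, matching y values: 1, 18 (2 points).
  x = 16: rhs = 1, matching y values: 1, 18 (2 points).
  x = 17: rhs = 2, matching y values: none (0 points).
  x = 18: rhs = 10, matching y values: none (0 points).
Total affine count: 21.
Full point count |E(F_19)| = 21 + 1 = 22.
Hasse bound: |22 − (19+1)| = |2| = 2 ≤ 2√19 ≈ 8.7178 ✓.


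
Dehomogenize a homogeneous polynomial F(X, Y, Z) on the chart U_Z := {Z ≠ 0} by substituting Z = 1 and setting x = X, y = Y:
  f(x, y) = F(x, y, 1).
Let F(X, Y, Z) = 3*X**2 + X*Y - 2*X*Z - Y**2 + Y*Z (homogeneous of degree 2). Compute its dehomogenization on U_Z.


f(x, y) = 3*x**2 + x*y - 2*x - y**2 + y

On U_Z we set Z = 1. Each monomial c·X^i·Y^j·Z^k in F becomes c·x^i·y^j·1^k = c·x^i·y^j.
Substituting Z = 1: F(X, Y, 1) = 3*x**2 + x*y - 2*x - y**2 + y.
Note: deg(f) ≤ deg(F) = 2; strict inequality happens when F is divisible by Z (lost terms).


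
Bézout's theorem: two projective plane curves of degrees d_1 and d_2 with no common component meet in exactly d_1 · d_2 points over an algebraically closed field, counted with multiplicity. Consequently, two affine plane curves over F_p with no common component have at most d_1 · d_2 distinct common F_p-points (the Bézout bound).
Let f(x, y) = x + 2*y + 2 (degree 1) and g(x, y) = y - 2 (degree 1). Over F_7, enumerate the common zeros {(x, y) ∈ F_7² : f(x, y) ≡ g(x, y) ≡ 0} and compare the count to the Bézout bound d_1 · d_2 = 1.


Common zeros: {(1, 2)}; count = 1; Bézout bound = 1.

deg(f) = 1, deg(g) = 1, so Bézout bound = 1.
Scan x ∈ F_7. For each x, list the y ∈ F_7 with f(x, y) ≡ 0 and those with g(x, y) ≡ 0 (mod 7); the common zeros in that column are the intersection.
  x = 0: f ≡ 0 at y ∈ {6}; g ≡ 0 at y ∈ {2}; common: ∅.
  x = 1: f ≡ 0 at y ∈ {2}; g ≡ 0 at y ∈ {2}; common: {2}.
  x = 2: f ≡ 0 at y ∈ {5}; g ≡ 0 at y ∈ {2}; common: ∅.
  x = 3: f ≡ 0 at y ∈ {1}; g ≡ 0 at y ∈ {2}; common: ∅.
  x = 4: f ≡ 0 at y ∈ {4}; g ≡ 0 at y ∈ {2}; common: ∅.
  x = 5: f ≡ 0 at y ∈ {0}; g ≡ 0 at y ∈ {2}; common: ∅.
  x = 6: f ≡ 0 at y ∈ {3}; g ≡ 0 at y ∈ {2}; common: ∅.
Collecting: common zeros = {(1, 2)}, so the count is 1.
Comparison with the Bézout bound: 1 ≤ 1 = deg(f)·deg(g), as expected for curves with no common component (the bound is attained).


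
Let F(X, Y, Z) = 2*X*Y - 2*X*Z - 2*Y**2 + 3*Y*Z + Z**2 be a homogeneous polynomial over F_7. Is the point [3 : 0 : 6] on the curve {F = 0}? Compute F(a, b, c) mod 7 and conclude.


F(3,0,6) ≡ 0 (mod 7); P is on the curve.

Evaluate F(3, 0, 6) term-by-term (mod 7).
  2*X*Y ↦ 2·3·0·1 = 0
  -2*X*Z ↦ -2·3·1·6 = -36
  -2*Y**2 ↦ -2·1·0·1 = 0
  3*Y*Z ↦ 3·1·0·6 = 0
  Z**2 ↦ 1·1·1·36 = 36
Sum: F(3, 0, 6) = (0) + (-36) + (0) + (0) + (36) = 0.
Reducing mod 7: 0 ≡ 0 (mod 7).
Since F(a, b, c) ≡ 0 (mod 7), P lies on the curve.
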